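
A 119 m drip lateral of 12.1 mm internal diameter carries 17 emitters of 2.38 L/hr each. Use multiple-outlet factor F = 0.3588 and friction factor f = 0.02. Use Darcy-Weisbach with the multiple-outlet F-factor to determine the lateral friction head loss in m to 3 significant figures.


Approach: apply Darcy-Weisbach with the multiple-outlet F-factor, Q = n*q/(3600*1000) m^3/s; v = Q/A; hf = F*f*(L/D)*(v^2/(2g)).
Q = 17*2.38/(3600*1000) = 1.1239e-05 m^3/s
A = pi*(12.1e-3/2)^2 = 1.1499e-04 m^2, so v = Q/A = 0.097738 m/s
hf = 0.3588*0.02*(119/0.0121)*(0.097738^2/(2*9.81)) = 0.0344 m
Therefore the lateral friction head loss = 0.0344 m.


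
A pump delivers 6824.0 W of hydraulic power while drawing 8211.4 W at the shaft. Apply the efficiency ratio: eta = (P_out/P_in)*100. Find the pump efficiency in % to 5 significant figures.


eta = (6824.0 / 8211.4) * 100 = 83.104 %
Therefore the pump efficiency = 83.104 %.


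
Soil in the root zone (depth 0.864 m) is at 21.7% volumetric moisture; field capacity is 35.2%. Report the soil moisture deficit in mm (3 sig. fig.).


Approach: apply the soil moisture deficit relation, SMD = (FC - theta)/100 * depth * 1000.
SMD = (35.2 - 21.7)/100 * 0.864 * 1000 = 117 mm
Therefore the soil moisture deficit = 117 mm.


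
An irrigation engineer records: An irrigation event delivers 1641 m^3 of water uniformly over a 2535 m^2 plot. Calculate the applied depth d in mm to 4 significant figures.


Approach: apply depth from volume over area, d = (V/A)*1000.
d = (1641 / 2535) * 1000 = 647.3 mm
Therefore the applied depth d = 647.3 mm.


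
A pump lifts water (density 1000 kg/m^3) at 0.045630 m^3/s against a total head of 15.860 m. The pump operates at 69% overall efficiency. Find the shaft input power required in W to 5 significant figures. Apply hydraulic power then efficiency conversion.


Approach: apply hydraulic power then efficiency conversion, P = rho*g*Q*H; P_in = P/eta.
Step 1 — hydraulic power (P = rho*g*Q*H):
  P = 1000 * 9.81 * 0.045630 * 15.860 = 7099.417 W
Step 2 — input power: P_in = P/eta = 7099.417 / 0.69 = 10289 W
Therefore the shaft input power required = 10289 W.


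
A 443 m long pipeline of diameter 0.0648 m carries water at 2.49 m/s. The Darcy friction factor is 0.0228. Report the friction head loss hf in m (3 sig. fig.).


Approach: apply the Darcy-Weisbach equation, hf = f*(L/D)*(v^2/(2g)).
hf = 0.0228 * (443/0.0648) * (2.49^2 / (2*9.81))
hf = 49.3 m
Therefore the friction head loss hf = 49.3 m.


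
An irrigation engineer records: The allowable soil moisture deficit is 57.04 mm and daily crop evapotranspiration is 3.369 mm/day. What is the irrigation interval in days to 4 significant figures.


Approach: apply the irrigation interval relation, interval = SMD / ETc.
interval = 57.04 / 3.369 = 16.93 days
Therefore the irrigation interval = 16.93 days.


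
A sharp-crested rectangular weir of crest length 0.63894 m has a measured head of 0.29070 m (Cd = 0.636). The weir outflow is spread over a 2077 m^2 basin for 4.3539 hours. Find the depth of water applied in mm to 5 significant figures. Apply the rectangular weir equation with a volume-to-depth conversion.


Approach: apply the rectangular weir equation with a volume-to-depth conversion, Q = (2/3)*Cd*L*sqrt(2g)*H^1.5; d = Q*t/A * 1000.
Step 1 — weir discharge:
  Q = (2/3)*0.636*0.63894*sqrt(2*9.81)*0.29070^1.5 = 0.1880802 m^3/s
Step 2 — volume: V = 0.1880802 * 4.3539*3600 = 2947.976 m^3
Step 3 — depth: d = V/A * 1000 = 2947.976/2077 * 1000 = 1419.3 mm
Therefore the depth of water applied = 1419.3 mm.


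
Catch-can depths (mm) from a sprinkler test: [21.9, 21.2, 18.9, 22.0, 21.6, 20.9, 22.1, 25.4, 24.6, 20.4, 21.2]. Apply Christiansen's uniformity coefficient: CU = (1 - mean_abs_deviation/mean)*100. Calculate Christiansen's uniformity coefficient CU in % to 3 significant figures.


mean = 21.836 mm
mean |d_i - mean| = 1.2397 mm
CU = (1 - 1.2397/21.836)*100 = 94.3 %
Therefore Christiansen's uniformity coefficient CU = 94.3 %.


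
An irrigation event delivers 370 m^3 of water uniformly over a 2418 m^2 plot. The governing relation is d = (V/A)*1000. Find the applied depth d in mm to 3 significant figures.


d = (370 / 2418) * 1000 = 153 mm
Therefore the applied depth d = 153 mm.


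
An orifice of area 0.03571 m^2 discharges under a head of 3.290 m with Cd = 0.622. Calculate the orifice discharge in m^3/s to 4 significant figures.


Approach: apply the orifice equation, Q = Cd*A*sqrt(2*g*h).
Q = 0.622 * 0.03571 * sqrt(2*9.81*3.290) = 0.1785 m^3/s
Therefore the orifice discharge = 0.1785 m^3/s.


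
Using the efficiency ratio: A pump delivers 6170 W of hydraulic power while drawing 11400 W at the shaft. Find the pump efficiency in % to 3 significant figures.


Approach: apply the efficiency ratio, eta = (P_out/P_in)*100.
eta = (6170 / 11400) * 100 = 54.1 %
Therefore the pump efficiency = 54.1 %.


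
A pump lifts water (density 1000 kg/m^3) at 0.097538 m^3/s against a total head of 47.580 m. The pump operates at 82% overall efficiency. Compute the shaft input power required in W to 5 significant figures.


Approach: apply hydraulic power then efficiency conversion, P = rho*g*Q*H; P_in = P/eta.
Step 1 — hydraulic power (P = rho*g*Q*H):
  P = 1000 * 9.81 * 0.097538 * 47.580 = 45526.82 W
Step 2 — input power: P_in = P/eta = 45526.82 / 0.82 = 55521 W
Therefore the shaft input power required = 55521 W.


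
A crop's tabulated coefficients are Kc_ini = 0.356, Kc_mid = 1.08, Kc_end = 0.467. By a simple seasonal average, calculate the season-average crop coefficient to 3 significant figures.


Approach: apply a simple seasonal average, Kc_avg = (Kc_ini + Kc_mid + Kc_end)/3.
Kc_avg = (0.356 + 1.08 + 0.467)/3 = 0.634
Therefore the season-average crop coefficient = 0.634.


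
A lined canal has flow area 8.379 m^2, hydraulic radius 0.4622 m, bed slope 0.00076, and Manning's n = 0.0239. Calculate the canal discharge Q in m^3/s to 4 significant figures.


Approach: apply Manning's equation, Q = (1/n)*A*R^(2/3)*S^(1/2).
Q = (1/0.0239) * 8.379 * 0.4622^(2/3) * 0.00076^(1/2) = 5.778 m^3/s
Therefore the canal discharge Q = 5.778 m^3/s.


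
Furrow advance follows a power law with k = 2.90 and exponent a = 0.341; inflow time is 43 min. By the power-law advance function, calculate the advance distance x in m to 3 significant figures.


Approach: apply the power-law advance function, x = k*t^a.
x = 2.90 * 43^0.341 = 10.5 m
Therefore the advance distance x = 10.5 m.


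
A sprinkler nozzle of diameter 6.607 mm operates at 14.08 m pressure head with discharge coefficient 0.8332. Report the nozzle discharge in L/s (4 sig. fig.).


Approach: apply the orifice equation, Q = Cd*A*sqrt(2*g*h), A = pi*(d/2)^2.
A = pi*(6.607e-3/2)^2 = 3.42846e-05 m^2
Q = 0.8332 * 3.42846e-05 * sqrt(2*9.81*14.08) * 1000 = 0.4748 L/s
Therefore the nozzle discharge = 0.4748 L/s.


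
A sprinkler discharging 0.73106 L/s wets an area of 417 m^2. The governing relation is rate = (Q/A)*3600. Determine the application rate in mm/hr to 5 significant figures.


rate = (0.73106 / 417) * 3600 = 6.3113 mm/hr
Therefore the application rate = 6.3113 mm/hr.


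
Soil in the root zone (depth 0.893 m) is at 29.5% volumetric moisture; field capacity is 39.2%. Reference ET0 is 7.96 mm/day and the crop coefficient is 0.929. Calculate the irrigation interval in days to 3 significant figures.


Approach: apply soil-water budget scheduling, SMD = (FC-theta)/100*depth*1000; ETc = ET0*Kc; interval = SMD/ETc.
Step 1 — soil moisture deficit:
  SMD = (39.2 - 29.5)/100 * 0.893 * 1000 = 86.621 mm
Step 2 — daily crop ET (ETc = ET0*Kc):
  ETc = 7.96 * 0.929 = 7.3948 mm/day
Step 3 — irrigation interval (SMD/ETc):
  interval = 86.621 / 7.3948 = 11.7 days
Therefore the irrigation interval = 11.7 days.


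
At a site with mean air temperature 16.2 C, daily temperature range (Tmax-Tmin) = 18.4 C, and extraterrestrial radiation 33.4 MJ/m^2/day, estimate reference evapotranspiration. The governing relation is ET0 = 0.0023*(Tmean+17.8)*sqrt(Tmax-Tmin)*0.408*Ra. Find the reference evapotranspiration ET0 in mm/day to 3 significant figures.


ET0 = 0.0023*(16.2+17.8)*sqrt(18.4)*0.408*33.4 = 4.57 mm/day
Therefore the reference evapotranspiration ET0 = 4.57 mm/day.


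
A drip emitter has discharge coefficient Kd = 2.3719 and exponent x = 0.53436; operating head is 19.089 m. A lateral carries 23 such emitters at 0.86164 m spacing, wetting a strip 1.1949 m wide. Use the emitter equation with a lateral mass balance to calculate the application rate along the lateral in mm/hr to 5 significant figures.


Approach: apply the emitter equation with a lateral mass balance, q = Kd*h^x; Q = n*q; rate = Q/(n*spacing*width).
Step 1 — single emitter flow (q = Kd*h^x):
  q = 2.3719 * 19.089^0.53436 = 11.46821 L/hr
Step 2 — total lateral flow: Q = 23 * 11.46821 = 263.7689 L/hr
Step 3 — wetted area: A = 23 * 0.86164 * 1.1949 = 23.68019 m^2
Step 4 — application rate: Q/A = 263.7689/23.68019 = 11.139 mm/hr
Therefore the application rate along the lateral = 11.139 mm/hr.


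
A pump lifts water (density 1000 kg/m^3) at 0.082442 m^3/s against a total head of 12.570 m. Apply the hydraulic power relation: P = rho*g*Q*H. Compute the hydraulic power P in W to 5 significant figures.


P = 1000 * 9.81 * 0.082442 * 12.570 = 10166 W
Therefore the hydraulic power P = 10166 W.


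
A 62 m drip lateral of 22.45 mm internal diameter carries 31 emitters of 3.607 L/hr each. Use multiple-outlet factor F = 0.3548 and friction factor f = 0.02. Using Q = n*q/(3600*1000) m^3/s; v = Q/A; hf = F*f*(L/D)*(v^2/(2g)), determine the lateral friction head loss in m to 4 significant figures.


Q = 31*3.607/(3600*1000) = 3.10603e-05 m^3/s
A = pi*(22.45e-3/2)^2 = 3.95843e-04 m^2, so v = Q/A = 0.0784662 m/s
hf = 0.3548*0.02*(62/0.02245)*(0.0784662^2/(2*9.81)) = 0.006150 m
Therefore the lateral friction head loss = 0.006150 m.


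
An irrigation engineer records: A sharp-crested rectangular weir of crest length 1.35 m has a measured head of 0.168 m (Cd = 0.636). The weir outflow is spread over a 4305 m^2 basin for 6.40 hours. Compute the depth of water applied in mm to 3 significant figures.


Approach: apply the rectangular weir equation with a volume-to-depth conversion, Q = (2/3)*Cd*L*sqrt(2g)*H^1.5; d = Q*t/A * 1000.
Step 1 — weir discharge:
  Q = (2/3)*0.636*1.35*sqrt(2*9.81)*0.168^1.5 = 0.17459 m^3/s
Step 2 — volume: V = 0.17459 * 6.40*3600 = 4022.5 m^3
Step 3 — depth: d = V/A * 1000 = 4022.5/4305 * 1000 = 934 mm
Therefore the depth of water applied = 934 mm.


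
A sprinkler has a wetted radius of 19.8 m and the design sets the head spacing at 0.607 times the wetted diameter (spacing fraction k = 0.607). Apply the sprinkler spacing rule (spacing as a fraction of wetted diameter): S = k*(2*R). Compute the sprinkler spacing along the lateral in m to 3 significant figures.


S = 0.607 * (2 * 19.8) = 24.0 m
Therefore the sprinkler spacing along the lateral = 24.0 m.


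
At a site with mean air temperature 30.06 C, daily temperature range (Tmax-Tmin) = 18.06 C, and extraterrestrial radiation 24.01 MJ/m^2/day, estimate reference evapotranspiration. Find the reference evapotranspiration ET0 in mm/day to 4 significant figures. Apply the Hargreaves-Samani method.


Approach: apply the Hargreaves-Samani method, ET0 = 0.0023*(Tmean+17.8)*sqrt(Tmax-Tmin)*0.408*Ra.
ET0 = 0.0023*(30.06+17.8)*sqrt(18.06)*0.408*24.01 = 4.583 mm/day
Therefore the reference evapotranspiration ET0 = 4.583 mm/day.


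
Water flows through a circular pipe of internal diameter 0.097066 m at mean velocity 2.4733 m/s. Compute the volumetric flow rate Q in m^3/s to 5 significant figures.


Approach: apply the continuity equation for pipe flow, Q = A * v with A = pi*(D/2)^2.
A = pi*(0.097066/2)^2 = 0.007399871 m^2
Q = 0.007399871 * 2.4733 = 0.018302 m^3/s
Therefore the volumetric flow rate Q = 0.018302 m^3/s.


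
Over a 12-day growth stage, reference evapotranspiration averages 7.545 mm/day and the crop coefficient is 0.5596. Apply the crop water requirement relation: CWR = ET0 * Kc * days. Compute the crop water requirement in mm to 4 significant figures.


CWR = 7.545 * 0.5596 * 12 = 50.67 mm
Therefore the crop water requirement = 50.67 mm.


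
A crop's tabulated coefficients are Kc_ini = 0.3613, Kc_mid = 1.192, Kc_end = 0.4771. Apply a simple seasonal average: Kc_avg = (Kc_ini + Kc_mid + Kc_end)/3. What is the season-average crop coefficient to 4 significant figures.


Kc_avg = (0.3613 + 1.192 + 0.4771)/3 = 0.6768
Therefore the season-average crop coefficient = 0.6768.


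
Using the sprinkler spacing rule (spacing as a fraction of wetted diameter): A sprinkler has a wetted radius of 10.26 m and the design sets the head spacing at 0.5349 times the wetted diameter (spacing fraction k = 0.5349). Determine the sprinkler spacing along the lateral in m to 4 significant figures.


Approach: apply the sprinkler spacing rule (spacing as a fraction of wetted diameter), S = k*(2*R).
S = 0.5349 * (2 * 10.26) = 10.98 m
Therefore the sprinkler spacing along the lateral = 10.98 m.


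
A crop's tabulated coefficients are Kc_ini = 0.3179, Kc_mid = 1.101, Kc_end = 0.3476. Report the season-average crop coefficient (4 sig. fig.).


Approach: apply a simple seasonal average, Kc_avg = (Kc_ini + Kc_mid + Kc_end)/3.
Kc_avg = (0.3179 + 1.101 + 0.3476)/3 = 0.5888
Therefore the season-average crop coefficient = 0.5888.


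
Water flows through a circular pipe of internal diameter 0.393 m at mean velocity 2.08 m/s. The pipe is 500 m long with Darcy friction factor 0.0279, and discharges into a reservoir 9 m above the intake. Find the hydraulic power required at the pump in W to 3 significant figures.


Approach: apply continuity + Darcy-Weisbach + hydraulic power, Q = A*v; hf = f*(L/D)*(v^2/(2g)); H = static + hf; P = rho*g*Q*H.
Step 1 — flow rate (continuity, Q = A*v):
  A = pi*(0.393/2)^2 = 0.12130 m^2
  Q = 0.12130 * 2.08 = 0.25231 m^3/s
Step 2 — friction head loss (Darcy-Weisbach):
  hf = 0.0279 * (500/0.393) * (2.08^2 / (2*9.81))
  hf = 7.8273 m
Step 3 — total head: H = 9 + 7.8273 = 16.827 m
Step 4 — hydraulic power (P = rho*g*Q*H):
  P = 1000 * 9.81 * 0.25231 * 16.827 = 41700 W
Therefore the hydraulic power required at the pump = 41700 W.


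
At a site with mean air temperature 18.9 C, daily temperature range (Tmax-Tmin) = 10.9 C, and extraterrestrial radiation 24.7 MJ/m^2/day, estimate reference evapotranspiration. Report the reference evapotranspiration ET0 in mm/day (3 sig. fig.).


Approach: apply the Hargreaves-Samani method, ET0 = 0.0023*(Tmean+17.8)*sqrt(Tmax-Tmin)*0.408*Ra.
ET0 = 0.0023*(18.9+17.8)*sqrt(10.9)*0.408*24.7 = 2.81 mm/day
Therefore the reference evapotranspiration ET0 = 2.81 mm/day.


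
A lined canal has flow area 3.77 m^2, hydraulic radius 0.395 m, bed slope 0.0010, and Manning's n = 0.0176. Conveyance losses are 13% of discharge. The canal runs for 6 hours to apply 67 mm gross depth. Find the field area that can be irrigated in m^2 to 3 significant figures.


Approach: apply Manning's equation with a conveyance and depth budget, Q = (1/n)*A*R^(2/3)*S^(1/2); Q_field = Q*(1-loss); Area = Q_field*t/(d/1000).
Step 1 — canal discharge (Manning's equation):
  Q = (1/0.0176) * 3.77 * 0.395^(2/3) * 0.0010^(1/2) = 3.6466 m^3/s
Step 2 — delivered flow: Q_field = 3.6466*(1 - 13/100) = 3.1726 m^3/s
Step 3 — volume delivered: V = 3.1726 * 6*3600 = 68528 m^3
Step 4 — area served: A = V / (depth/1000) = 68528 / 0.067 = 1020000 m^2
Therefore the field area that can be irrigated = 1020000 m^2.


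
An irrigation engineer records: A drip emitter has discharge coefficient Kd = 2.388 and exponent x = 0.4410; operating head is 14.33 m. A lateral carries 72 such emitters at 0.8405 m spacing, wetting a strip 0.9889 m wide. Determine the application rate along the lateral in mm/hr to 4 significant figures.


Approach: apply the emitter equation with a lateral mass balance, q = Kd*h^x; Q = n*q; rate = Q/(n*spacing*width).
Step 1 — single emitter flow (q = Kd*h^x):
  q = 2.388 * 14.33^0.4410 = 7.72572 L/hr
Step 2 — total lateral flow: Q = 72 * 7.72572 = 556.252 L/hr
Step 3 — wetted area: A = 72 * 0.8405 * 0.9889 = 59.8443 m^2
Step 4 — application rate: Q/A = 556.252/59.8443 = 9.295 mm/hr
Therefore the application rate along the lateral = 9.295 mm/hr.


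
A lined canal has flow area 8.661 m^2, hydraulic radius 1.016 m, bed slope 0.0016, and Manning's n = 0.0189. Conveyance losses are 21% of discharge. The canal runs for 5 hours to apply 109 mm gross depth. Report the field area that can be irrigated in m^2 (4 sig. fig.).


Approach: apply Manning's equation with a conveyance and depth budget, Q = (1/n)*A*R^(2/3)*S^(1/2); Q_field = Q*(1-loss); Area = Q_field*t/(d/1000).
Step 1 — canal discharge (Manning's equation):
  Q = (1/0.0189) * 8.661 * 1.016^(2/3) * 0.0016^(1/2) = 18.5252 m^3/s
Step 2 — delivered flow: Q_field = 18.5252*(1 - 21/100) = 14.6349 m^3/s
Step 3 — volume delivered: V = 14.6349 * 5*3600 = 263428 m^3
Step 4 — area served: A = V / (depth/1000) = 263428 / 0.109 = 2417000 m^2
Therefore the field area that can be irrigated = 2417000 m^2.


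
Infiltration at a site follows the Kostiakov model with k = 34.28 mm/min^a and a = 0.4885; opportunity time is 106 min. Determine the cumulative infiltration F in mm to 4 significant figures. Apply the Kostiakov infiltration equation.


Approach: apply the Kostiakov infiltration equation, F = k*t^a.
F = 34.28 * 106^0.4885 = 334.5 mm
Therefore the cumulative infiltration F = 334.5 mm.


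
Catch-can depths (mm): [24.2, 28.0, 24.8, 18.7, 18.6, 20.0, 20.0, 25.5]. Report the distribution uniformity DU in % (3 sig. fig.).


Approach: apply the low-quarter distribution uniformity, DU = (mean of lowest quarter of readings / overall mean)*100.
sorted lowest 2 of 8: [18.6, 18.7] -> mean = 18.650 mm
overall mean = 22.475 mm
DU = (18.650/22.475)*100 = 83.0 %
Therefore the distribution uniformity DU = 83.0 %.


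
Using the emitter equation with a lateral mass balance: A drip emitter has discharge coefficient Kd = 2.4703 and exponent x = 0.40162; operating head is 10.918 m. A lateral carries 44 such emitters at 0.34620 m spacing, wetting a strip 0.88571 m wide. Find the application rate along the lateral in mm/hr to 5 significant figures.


Approach: apply the emitter equation with a lateral mass balance, q = Kd*h^x; Q = n*q; rate = Q/(n*spacing*width).
Step 1 — single emitter flow (q = Kd*h^x):
  q = 2.4703 * 10.918^0.40162 = 6.451916 L/hr
Step 2 — total lateral flow: Q = 44 * 6.451916 = 283.8843 L/hr
Step 3 — wetted area: A = 44 * 0.34620 * 0.88571 = 13.49184 m^2
Step 4 — application rate: Q/A = 283.8843/13.49184 = 21.041 mm/hr
Therefore the application rate along the lateral = 21.041 mm/hr.


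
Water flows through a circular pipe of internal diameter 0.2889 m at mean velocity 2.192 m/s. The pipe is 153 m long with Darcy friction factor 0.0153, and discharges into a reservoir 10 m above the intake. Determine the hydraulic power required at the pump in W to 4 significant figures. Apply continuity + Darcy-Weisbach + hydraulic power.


Approach: apply continuity + Darcy-Weisbach + hydraulic power, Q = A*v; hf = f*(L/D)*(v^2/(2g)); H = static + hf; P = rho*g*Q*H.
Step 1 — flow rate (continuity, Q = A*v):
  A = pi*(0.2889/2)^2 = 0.0655519 m^2
  Q = 0.0655519 * 2.192 = 0.143690 m^3/s
Step 2 — friction head loss (Darcy-Weisbach):
  hf = 0.0153 * (153/0.2889) * (2.192^2 / (2*9.81))
  hf = 1.98435 m
Step 3 — total head: H = 10 + 1.98435 = 11.9843 m
Step 4 — hydraulic power (P = rho*g*Q*H):
  P = 1000 * 9.81 * 0.143690 * 11.9843 = 16890 W
Therefore the hydraulic power required at the pump = 16890 W.


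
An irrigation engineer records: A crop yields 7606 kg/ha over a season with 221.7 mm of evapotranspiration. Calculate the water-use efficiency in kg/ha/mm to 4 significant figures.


Approach: apply the water-use efficiency ratio, WUE = yield/ET.
WUE = 7606 / 221.7 = 34.31 kg/ha/mm
Therefore the water-use efficiency = 34.31 kg/ha/mm.


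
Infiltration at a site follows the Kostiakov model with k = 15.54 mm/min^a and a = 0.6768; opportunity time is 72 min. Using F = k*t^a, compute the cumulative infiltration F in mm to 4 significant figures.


F = 15.54 * 72^0.6768 = 280.9 mm
Therefore the cumulative infiltration F = 280.9 mm.


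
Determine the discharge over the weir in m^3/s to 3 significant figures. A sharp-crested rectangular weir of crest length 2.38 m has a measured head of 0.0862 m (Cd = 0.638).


Approach: apply the rectangular weir equation, Q = (2/3)*Cd*L*sqrt(2g)*H^1.5.
Q = (2/3)*0.638*2.38*sqrt(2*9.81)*0.0862^1.5 = 0.113 m^3/s
Therefore the discharge over the weir = 0.113 m^3/s.


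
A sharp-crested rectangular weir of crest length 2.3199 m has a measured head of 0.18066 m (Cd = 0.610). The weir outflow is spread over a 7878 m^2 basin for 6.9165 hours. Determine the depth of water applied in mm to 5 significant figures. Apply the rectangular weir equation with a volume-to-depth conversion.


Approach: apply the rectangular weir equation with a volume-to-depth conversion, Q = (2/3)*Cd*L*sqrt(2g)*H^1.5; d = Q*t/A * 1000.
Step 1 — weir discharge:
  Q = (2/3)*0.610*2.3199*sqrt(2*9.81)*0.18066^1.5 = 0.3208857 m^3/s
Step 2 — volume: V = 0.3208857 * 6.9165*3600 = 7989.861 m^3
Step 3 — depth: d = V/A * 1000 = 7989.861/7878 * 1000 = 1014.2 mm
Therefore the depth of water applied = 1014.2 mm.


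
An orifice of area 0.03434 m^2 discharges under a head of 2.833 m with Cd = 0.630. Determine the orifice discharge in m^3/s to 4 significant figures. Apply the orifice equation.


Approach: apply the orifice equation, Q = Cd*A*sqrt(2*g*h).
Q = 0.630 * 0.03434 * sqrt(2*9.81*2.833) = 0.1613 m^3/s
Therefore the orifice discharge = 0.1613 m^3/s.


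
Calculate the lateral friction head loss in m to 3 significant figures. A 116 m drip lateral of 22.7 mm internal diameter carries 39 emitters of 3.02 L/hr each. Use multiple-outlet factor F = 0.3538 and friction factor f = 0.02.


Approach: apply Darcy-Weisbach with the multiple-outlet F-factor, Q = n*q/(3600*1000) m^3/s; v = Q/A; hf = F*f*(L/D)*(v^2/(2g)).
Q = 39*3.02/(3600*1000) = 3.2717e-05 m^3/s
A = pi*(22.7e-3/2)^2 = 4.0471e-04 m^2, so v = Q/A = 0.080840 m/s
hf = 0.3538*0.02*(116/0.0227)*(0.080840^2/(2*9.81)) = 0.0120 m
Therefore the lateral friction head loss = 0.0120 m.


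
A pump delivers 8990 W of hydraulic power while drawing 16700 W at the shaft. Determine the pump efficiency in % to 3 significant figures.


Approach: apply the efficiency ratio, eta = (P_out/P_in)*100.
eta = (8990 / 16700) * 100 = 53.8 %
Therefore the pump efficiency = 53.8 %.


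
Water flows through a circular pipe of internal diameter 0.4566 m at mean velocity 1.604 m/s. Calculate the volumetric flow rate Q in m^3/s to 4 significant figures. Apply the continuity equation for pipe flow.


Approach: apply the continuity equation for pipe flow, Q = A * v with A = pi*(D/2)^2.
A = pi*(0.4566/2)^2 = 0.163743 m^2
Q = 0.163743 * 1.604 = 0.2626 m^3/s
Therefore the volumetric flow rate Q = 0.2626 m^3/s.


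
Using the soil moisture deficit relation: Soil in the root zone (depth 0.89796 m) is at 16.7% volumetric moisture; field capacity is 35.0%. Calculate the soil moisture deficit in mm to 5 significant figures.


Approach: apply the soil moisture deficit relation, SMD = (FC - theta)/100 * depth * 1000.
SMD = (35.0 - 16.7)/100 * 0.89796 * 1000 = 164.33 mm
Therefore the soil moisture deficit = 164.33 mm.


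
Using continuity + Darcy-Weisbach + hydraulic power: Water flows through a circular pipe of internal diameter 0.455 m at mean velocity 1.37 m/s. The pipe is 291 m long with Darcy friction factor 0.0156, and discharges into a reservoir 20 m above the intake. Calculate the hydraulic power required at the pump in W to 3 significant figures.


Approach: apply continuity + Darcy-Weisbach + hydraulic power, Q = A*v; hf = f*(L/D)*(v^2/(2g)); H = static + hf; P = rho*g*Q*H.
Step 1 — flow rate (continuity, Q = A*v):
  A = pi*(0.455/2)^2 = 0.16260 m^2
  Q = 0.16260 * 1.37 = 0.22276 m^3/s
Step 2 — friction head loss (Darcy-Weisbach):
  hf = 0.0156 * (291/0.455) * (1.37^2 / (2*9.81))
  hf = 0.95444 m
Step 3 — total head: H = 20 + 0.95444 = 20.954 m
Step 4 — hydraulic power (P = rho*g*Q*H):
  P = 1000 * 9.81 * 0.22276 * 20.954 = 45800 W
Therefore the hydraulic power required at the pump = 45800 W.


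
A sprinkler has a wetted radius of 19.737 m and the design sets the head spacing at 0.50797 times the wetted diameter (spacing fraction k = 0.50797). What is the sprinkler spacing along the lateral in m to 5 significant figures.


Approach: apply the sprinkler spacing rule (spacing as a fraction of wetted diameter), S = k*(2*R).
S = 0.50797 * (2 * 19.737) = 20.052 m
Therefore the sprinkler spacing along the lateral = 20.052 m.


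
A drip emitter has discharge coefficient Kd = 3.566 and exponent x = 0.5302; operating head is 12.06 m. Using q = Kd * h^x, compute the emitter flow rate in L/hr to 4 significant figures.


q = 3.566 * 12.06^0.5302 = 13.35 L/hr
Therefore the emitter flow rate = 13.35 L/hr.


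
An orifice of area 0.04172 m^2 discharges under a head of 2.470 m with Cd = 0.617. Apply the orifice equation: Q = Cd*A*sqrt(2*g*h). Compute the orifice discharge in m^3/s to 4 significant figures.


Q = 0.617 * 0.04172 * sqrt(2*9.81*2.470) = 0.1792 m^3/s
Therefore the orifice discharge = 0.1792 m^3/s.


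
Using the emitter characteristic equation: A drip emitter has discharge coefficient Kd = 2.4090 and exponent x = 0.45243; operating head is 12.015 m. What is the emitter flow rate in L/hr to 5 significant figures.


Approach: apply the emitter characteristic equation, q = Kd * h^x.
q = 2.4090 * 12.015^0.45243 = 7.4188 L/hr
Therefore the emitter flow rate = 7.4188 L/hr.


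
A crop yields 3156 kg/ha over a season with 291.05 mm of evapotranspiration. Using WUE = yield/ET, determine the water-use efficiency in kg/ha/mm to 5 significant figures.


WUE = 3156 / 291.05 = 10.843 kg/ha/mm
Therefore the water-use efficiency = 10.843 kg/ha/mm.


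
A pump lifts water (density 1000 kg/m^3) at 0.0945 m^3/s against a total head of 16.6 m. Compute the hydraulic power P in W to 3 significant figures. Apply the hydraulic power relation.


Approach: apply the hydraulic power relation, P = rho*g*Q*H.
P = 1000 * 9.81 * 0.0945 * 16.6 = 15400 W
Therefore the hydraulic power P = 15400 W.


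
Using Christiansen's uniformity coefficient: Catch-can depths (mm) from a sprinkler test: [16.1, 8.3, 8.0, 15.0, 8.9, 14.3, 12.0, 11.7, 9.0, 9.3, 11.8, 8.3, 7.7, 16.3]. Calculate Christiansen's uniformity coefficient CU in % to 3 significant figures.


Approach: apply Christiansen's uniformity coefficient, CU = (1 - mean_abs_deviation/mean)*100.
mean = 11.193 mm
mean |d_i - mean| = 2.6929 mm
CU = (1 - 2.6929/11.193)*100 = 75.9 %
Therefore Christiansen's uniformity coefficient CU = 75.9 %.


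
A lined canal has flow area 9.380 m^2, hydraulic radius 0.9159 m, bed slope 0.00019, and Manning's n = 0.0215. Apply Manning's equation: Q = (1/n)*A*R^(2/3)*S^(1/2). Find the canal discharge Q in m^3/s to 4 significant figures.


Q = (1/0.0215) * 9.380 * 0.9159^(2/3) * 0.00019^(1/2) = 5.672 m^3/s
Therefore the canal discharge Q = 5.672 m^3/s.


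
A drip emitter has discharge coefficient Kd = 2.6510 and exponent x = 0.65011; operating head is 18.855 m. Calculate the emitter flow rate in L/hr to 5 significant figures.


Approach: apply the emitter characteristic equation, q = Kd * h^x.
q = 2.6510 * 18.855^0.65011 = 17.889 L/hr
Therefore the emitter flow rate = 17.889 L/hr.


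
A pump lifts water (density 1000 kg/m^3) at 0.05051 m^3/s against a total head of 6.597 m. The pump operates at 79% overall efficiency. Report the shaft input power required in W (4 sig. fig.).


Approach: apply hydraulic power then efficiency conversion, P = rho*g*Q*H; P_in = P/eta.
Step 1 — hydraulic power (P = rho*g*Q*H):
  P = 1000 * 9.81 * 0.05051 * 6.597 = 3268.83 W
Step 2 — input power: P_in = P/eta = 3268.83 / 0.79 = 4138 W
Therefore the shaft input power required = 4138 W.


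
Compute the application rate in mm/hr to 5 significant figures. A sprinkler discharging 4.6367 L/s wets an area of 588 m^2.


Approach: apply the application rate relation, rate = (Q/A)*3600.
rate = (4.6367 / 588) * 3600 = 28.388 mm/hr
Therefore the application rate = 28.388 mm/hr.


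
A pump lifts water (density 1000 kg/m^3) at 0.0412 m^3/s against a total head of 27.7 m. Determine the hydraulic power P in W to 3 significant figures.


Approach: apply the hydraulic power relation, P = rho*g*Q*H.
P = 1000 * 9.81 * 0.0412 * 27.7 = 11200 W
Therefore the hydraulic power P = 11200 W.


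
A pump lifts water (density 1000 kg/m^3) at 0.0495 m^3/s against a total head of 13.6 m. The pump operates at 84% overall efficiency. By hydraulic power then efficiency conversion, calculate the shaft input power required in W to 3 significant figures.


Approach: apply hydraulic power then efficiency conversion, P = rho*g*Q*H; P_in = P/eta.
Step 1 — hydraulic power (P = rho*g*Q*H):
  P = 1000 * 9.81 * 0.0495 * 13.6 = 6604.1 W
Step 2 — input power: P_in = P/eta = 6604.1 / 0.84 = 7860 W
Therefore the shaft input power required = 7860 W.


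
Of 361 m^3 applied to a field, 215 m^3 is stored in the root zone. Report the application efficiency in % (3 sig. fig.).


Approach: apply the application efficiency ratio, Ea = (stored/applied)*100.
Ea = (215/361)*100 = 59.6 %
Therefore the application efficiency = 59.6 %.


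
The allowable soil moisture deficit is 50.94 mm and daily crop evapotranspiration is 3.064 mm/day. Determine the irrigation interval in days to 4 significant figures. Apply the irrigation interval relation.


Approach: apply the irrigation interval relation, interval = SMD / ETc.
interval = 50.94 / 3.064 = 16.63 days
Therefore the irrigation interval = 16.63 days.


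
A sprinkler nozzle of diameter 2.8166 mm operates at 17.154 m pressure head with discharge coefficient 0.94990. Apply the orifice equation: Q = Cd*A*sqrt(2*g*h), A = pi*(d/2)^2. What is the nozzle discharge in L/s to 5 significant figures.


A = pi*(2.8166e-3/2)^2 = 6.230749e-06 m^2
Q = 0.94990 * 6.230749e-06 * sqrt(2*9.81*17.154) * 1000 = 0.10858 L/s
Therefore the nozzle discharge = 0.10858 L/s.


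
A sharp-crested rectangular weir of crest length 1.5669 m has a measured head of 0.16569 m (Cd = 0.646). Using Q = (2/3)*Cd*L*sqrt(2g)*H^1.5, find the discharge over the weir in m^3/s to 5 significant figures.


Q = (2/3)*0.646*1.5669*sqrt(2*9.81)*0.16569^1.5 = 0.20159 m^3/s
Therefore the discharge over the weir = 0.20159 m^3/s.


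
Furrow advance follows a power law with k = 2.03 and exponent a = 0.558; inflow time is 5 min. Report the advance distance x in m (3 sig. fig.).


Approach: apply the power-law advance function, x = k*t^a.
x = 2.03 * 5^0.558 = 4.98 m
Therefore the advance distance x = 4.98 m.


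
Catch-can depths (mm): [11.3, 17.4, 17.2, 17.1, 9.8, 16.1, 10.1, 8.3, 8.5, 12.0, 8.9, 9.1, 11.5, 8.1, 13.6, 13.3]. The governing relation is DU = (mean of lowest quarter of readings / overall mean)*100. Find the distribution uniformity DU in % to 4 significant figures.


sorted lowest 4 of 16: [8.1, 8.3, 8.5, 8.9] -> mean = 8.45000 mm
overall mean = 12.0188 mm
DU = (8.45000/12.0188)*100 = 70.31 %
Therefore the distribution uniformity DU = 70.31 %.


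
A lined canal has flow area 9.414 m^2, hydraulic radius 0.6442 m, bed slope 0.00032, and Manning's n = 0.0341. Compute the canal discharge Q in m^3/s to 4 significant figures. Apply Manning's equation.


Approach: apply Manning's equation, Q = (1/n)*A*R^(2/3)*S^(1/2).
Q = (1/0.0341) * 9.414 * 0.6442^(2/3) * 0.00032^(1/2) = 3.684 m^3/s
Therefore the canal discharge Q = 3.684 m^3/s.


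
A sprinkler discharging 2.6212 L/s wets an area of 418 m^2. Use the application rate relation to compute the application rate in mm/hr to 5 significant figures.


Approach: apply the application rate relation, rate = (Q/A)*3600.
rate = (2.6212 / 418) * 3600 = 22.575 mm/hr
Therefore the application rate = 22.575 mm/hr.


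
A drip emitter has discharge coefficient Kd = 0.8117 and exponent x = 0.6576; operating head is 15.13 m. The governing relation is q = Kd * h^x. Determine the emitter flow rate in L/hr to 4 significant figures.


q = 0.8117 * 15.13^0.6576 = 4.845 L/hr
Therefore the emitter flow rate = 4.845 L/hr.


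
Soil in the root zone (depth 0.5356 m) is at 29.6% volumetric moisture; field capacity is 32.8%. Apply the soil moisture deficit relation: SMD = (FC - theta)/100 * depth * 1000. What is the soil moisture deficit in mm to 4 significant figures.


SMD = (32.8 - 29.6)/100 * 0.5356 * 1000 = 17.14 mm
Therefore the soil moisture deficit = 17.14 mm.


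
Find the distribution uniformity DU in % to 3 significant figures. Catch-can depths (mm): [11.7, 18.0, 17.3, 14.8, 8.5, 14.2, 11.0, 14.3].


Approach: apply the low-quarter distribution uniformity, DU = (mean of lowest quarter of readings / overall mean)*100.
sorted lowest 2 of 8: [8.5, 11.0] -> mean = 9.7500 mm
overall mean = 13.725 mm
DU = (9.7500/13.725)*100 = 71.0 %
Therefore the distribution uniformity DU = 71.0 %.


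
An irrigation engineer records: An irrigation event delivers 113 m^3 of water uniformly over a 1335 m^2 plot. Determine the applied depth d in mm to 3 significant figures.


Approach: apply depth from volume over area, d = (V/A)*1000.
d = (113 / 1335) * 1000 = 84.6 mm
Therefore the applied depth d = 84.6 mm.


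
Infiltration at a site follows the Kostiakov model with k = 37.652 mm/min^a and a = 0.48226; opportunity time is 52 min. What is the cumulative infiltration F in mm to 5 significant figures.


Approach: apply the Kostiakov infiltration equation, F = k*t^a.
F = 37.652 * 52^0.48226 = 253.13 mm
Therefore the cumulative infiltration F = 253.13 mm.


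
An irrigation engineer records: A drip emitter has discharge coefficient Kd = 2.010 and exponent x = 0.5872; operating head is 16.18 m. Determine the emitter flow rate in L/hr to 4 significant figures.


Approach: apply the emitter characteristic equation, q = Kd * h^x.
q = 2.010 * 16.18^0.5872 = 10.31 L/hr
Therefore the emitter flow rate = 10.31 L/hr.


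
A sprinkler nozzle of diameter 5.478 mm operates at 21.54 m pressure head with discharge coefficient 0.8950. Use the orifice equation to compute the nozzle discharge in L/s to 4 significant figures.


Approach: apply the orifice equation, Q = Cd*A*sqrt(2*g*h), A = pi*(d/2)^2.
A = pi*(5.478e-3/2)^2 = 2.35686e-05 m^2
Q = 0.8950 * 2.35686e-05 * sqrt(2*9.81*21.54) * 1000 = 0.4336 L/s
Therefore the nozzle discharge = 0.4336 L/s.


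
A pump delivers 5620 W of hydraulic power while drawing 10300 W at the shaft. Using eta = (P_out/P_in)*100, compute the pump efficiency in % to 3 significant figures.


eta = (5620 / 10300) * 100 = 54.6 %
Therefore the pump efficiency = 54.6 %.


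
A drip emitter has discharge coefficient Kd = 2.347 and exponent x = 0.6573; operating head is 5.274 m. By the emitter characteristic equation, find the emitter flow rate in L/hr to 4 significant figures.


Approach: apply the emitter characteristic equation, q = Kd * h^x.
q = 2.347 * 5.274^0.6573 = 7.001 L/hr
Therefore the emitter flow rate = 7.001 L/hr.


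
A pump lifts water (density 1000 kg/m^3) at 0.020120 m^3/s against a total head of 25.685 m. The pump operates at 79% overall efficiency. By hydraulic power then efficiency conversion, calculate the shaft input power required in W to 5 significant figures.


Approach: apply hydraulic power then efficiency conversion, P = rho*g*Q*H; P_in = P/eta.
Step 1 — hydraulic power (P = rho*g*Q*H):
  P = 1000 * 9.81 * 0.020120 * 25.685 = 5069.633 W
Step 2 — input power: P_in = P/eta = 5069.633 / 0.79 = 6417.3 W
Therefore the shaft input power required = 6417.3 W.


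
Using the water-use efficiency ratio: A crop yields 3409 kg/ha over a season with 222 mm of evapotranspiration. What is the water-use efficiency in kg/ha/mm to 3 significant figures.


Approach: apply the water-use efficiency ratio, WUE = yield/ET.
WUE = 3409 / 222 = 15.4 kg/ha/mm
Therefore the water-use efficiency = 15.4 kg/ha/mm.


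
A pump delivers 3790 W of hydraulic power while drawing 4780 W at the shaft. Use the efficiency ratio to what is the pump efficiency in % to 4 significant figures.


Approach: apply the efficiency ratio, eta = (P_out/P_in)*100.
eta = (3790 / 4780) * 100 = 79.29 %
Therefore the pump efficiency = 79.29 %.


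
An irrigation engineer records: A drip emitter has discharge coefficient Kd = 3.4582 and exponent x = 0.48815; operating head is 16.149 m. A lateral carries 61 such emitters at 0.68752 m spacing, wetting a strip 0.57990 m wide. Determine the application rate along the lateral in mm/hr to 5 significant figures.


Approach: apply the emitter equation with a lateral mass balance, q = Kd*h^x; Q = n*q; rate = Q/(n*spacing*width).
Step 1 — single emitter flow (q = Kd*h^x):
  q = 3.4582 * 16.149^0.48815 = 13.44641 L/hr
Step 2 — total lateral flow: Q = 61 * 13.44641 = 820.2311 L/hr
Step 3 — wetted area: A = 61 * 0.68752 * 0.57990 = 24.32026 m^2
Step 4 — application rate: Q/A = 820.2311/24.32026 = 33.726 mm/hr
Therefore the application rate along the lateral = 33.726 mm/hr.


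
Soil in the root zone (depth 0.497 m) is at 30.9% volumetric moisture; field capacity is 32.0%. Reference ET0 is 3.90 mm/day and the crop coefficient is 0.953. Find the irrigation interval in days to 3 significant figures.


Approach: apply soil-water budget scheduling, SMD = (FC-theta)/100*depth*1000; ETc = ET0*Kc; interval = SMD/ETc.
Step 1 — soil moisture deficit:
  SMD = (32.0 - 30.9)/100 * 0.497 * 1000 = 5.4670 mm
Step 2 — daily crop ET (ETc = ET0*Kc):
  ETc = 3.90 * 0.953 = 3.7167 mm/day
Step 3 — irrigation interval (SMD/ETc):
  interval = 5.4670 / 3.7167 = 1.47 days
Therefore the irrigation interval = 1.47 days.


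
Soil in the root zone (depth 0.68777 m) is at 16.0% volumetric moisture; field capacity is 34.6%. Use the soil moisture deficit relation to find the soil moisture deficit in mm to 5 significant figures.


Approach: apply the soil moisture deficit relation, SMD = (FC - theta)/100 * depth * 1000.
SMD = (34.6 - 16.0)/100 * 0.68777 * 1000 = 127.93 mm
Therefore the soil moisture deficit = 127.93 mm.


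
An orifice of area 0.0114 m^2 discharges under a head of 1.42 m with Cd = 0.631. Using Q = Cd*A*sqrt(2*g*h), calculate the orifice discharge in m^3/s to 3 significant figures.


Q = 0.631 * 0.0114 * sqrt(2*9.81*1.42) = 0.0380 m^3/s
Therefore the orifice discharge = 0.0380 m^3/s.


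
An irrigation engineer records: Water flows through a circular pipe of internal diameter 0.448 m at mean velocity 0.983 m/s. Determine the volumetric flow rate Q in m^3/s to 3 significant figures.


Approach: apply the continuity equation for pipe flow, Q = A * v with A = pi*(D/2)^2.
A = pi*(0.448/2)^2 = 0.15763 m^2
Q = 0.15763 * 0.983 = 0.155 m^3/s
Therefore the volumetric flow rate Q = 0.155 m^3/s.


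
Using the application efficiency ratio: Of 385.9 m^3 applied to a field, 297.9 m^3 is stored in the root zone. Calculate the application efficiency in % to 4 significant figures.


Approach: apply the application efficiency ratio, Ea = (stored/applied)*100.
Ea = (297.9/385.9)*100 = 77.20 %
Therefore the application efficiency = 77.20 %.


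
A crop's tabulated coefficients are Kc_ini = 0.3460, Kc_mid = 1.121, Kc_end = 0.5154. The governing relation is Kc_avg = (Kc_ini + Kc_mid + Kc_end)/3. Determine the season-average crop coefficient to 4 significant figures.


Kc_avg = (0.3460 + 1.121 + 0.5154)/3 = 0.6608
Therefore the season-average crop coefficient = 0.6608.


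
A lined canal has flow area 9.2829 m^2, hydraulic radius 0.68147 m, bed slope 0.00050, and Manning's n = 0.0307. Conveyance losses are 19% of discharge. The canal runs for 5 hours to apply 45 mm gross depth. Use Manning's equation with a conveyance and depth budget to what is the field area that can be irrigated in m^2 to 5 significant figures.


Approach: apply Manning's equation with a conveyance and depth budget, Q = (1/n)*A*R^(2/3)*S^(1/2); Q_field = Q*(1-loss); Area = Q_field*t/(d/1000).
Step 1 — canal discharge (Manning's equation):
  Q = (1/0.0307) * 9.2829 * 0.68147^(2/3) * 0.00050^(1/2) = 5.235942 m^3/s
Step 2 — delivered flow: Q_field = 5.235942*(1 - 19/100) = 4.241113 m^3/s
Step 3 — volume delivered: V = 4.241113 * 5*3600 = 76340.03 m^3
Step 4 — area served: A = V / (depth/1000) = 76340.03 / 0.045 = 1696400 m^2
Therefore the field area that can be irrigated = 1696400 m^2.
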